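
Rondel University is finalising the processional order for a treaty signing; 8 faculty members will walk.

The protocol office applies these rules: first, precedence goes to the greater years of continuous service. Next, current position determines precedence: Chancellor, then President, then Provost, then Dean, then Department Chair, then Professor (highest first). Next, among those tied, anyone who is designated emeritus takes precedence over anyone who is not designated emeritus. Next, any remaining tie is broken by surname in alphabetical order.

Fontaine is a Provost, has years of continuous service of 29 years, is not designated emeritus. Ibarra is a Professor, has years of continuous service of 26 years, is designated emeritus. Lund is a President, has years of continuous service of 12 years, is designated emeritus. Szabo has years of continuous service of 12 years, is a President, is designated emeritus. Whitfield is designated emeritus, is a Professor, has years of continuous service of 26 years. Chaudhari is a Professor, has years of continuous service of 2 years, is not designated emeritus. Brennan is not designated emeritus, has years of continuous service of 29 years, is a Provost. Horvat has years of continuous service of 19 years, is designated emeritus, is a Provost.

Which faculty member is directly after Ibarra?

Whitfield

By years of continuous service (higher first): Brennan and Fontaine (both 29 years); then Ibarra and Whitfield (both 26 years); then Horvat (19 years); then Lund and Szabo (both 12 years); then Chaudhari (2 years).
Brennan and Fontaine are each Provost, so the next rule applies.
Brennan and Fontaine are each not designated emeritus, so the next rule applies.
Among Brennan and Fontaine, alphabetically by surname: Brennan before Fontaine.
Ibarra and Whitfield are each Professor, so the next rule applies.
Ibarra and Whitfield are each designated emeritus, so the next rule applies.
Among Ibarra and Whitfield, alphabetically by surname: Ibarra before Whitfield.
Lund and Szabo are each President, so the next rule applies.
Lund and Szabo are each designated emeritus, so the next rule applies.
Among Lund and Szabo, alphabetically by surname: Lund before Szabo.
Order: Brennan, Fontaine, Ibarra, Whitfield, Horvat, Lund, Szabo, Chaudhari.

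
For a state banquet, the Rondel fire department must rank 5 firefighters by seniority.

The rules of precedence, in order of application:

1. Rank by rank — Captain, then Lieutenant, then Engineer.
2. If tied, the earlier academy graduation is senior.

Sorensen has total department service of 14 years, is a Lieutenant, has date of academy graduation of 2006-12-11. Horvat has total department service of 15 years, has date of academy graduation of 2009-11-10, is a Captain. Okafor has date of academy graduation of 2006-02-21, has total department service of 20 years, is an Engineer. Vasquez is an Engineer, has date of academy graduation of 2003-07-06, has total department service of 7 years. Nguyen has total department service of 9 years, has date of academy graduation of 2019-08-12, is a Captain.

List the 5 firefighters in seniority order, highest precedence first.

Horvat, Nguyen, Sorensen, Vasquez, Okafor

By rank: Horvat and Nguyen (Captain); then Sorensen (Lieutenant); then Vasquez and Okafor (Engineer).
Among Horvat and Nguyen, by date of academy graduation (earlier first): Horvat (2009-11-10) before Nguyen (2019-08-12).
Among Vasquez and Okafor, by date of academy graduation (earlier first): Vasquez (2003-07-06) before Okafor (2006-02-21).
Full order: Horvat, Nguyen, Sorensen, Vasquez, Okafor.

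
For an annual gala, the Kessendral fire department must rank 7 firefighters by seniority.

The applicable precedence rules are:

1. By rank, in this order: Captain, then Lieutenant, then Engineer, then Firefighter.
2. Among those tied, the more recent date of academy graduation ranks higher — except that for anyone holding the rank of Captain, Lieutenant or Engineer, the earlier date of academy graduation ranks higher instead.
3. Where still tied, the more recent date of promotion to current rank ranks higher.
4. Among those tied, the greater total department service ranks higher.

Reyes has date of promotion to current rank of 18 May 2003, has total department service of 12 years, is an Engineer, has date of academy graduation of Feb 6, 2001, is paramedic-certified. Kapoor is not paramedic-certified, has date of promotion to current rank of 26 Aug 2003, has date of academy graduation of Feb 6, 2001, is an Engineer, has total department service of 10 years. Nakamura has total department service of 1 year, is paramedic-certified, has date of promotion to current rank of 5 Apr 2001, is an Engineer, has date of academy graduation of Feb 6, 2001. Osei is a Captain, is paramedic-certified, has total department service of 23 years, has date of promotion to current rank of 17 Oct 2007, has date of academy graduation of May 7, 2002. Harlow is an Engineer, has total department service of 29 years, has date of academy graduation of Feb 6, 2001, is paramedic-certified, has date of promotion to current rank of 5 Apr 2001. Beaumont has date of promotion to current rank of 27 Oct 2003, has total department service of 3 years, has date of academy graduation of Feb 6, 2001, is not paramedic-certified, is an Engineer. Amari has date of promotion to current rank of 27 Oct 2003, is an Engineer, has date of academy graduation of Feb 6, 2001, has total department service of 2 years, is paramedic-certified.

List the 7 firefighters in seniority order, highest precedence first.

By rank: Osei (Captain); then Beaumont, Amari, Kapoor, Reyes, Harlow and Nakamura (Engineer).
Beaumont, Amari, Kapoor, Reyes, Harlow and Nakamura all have date of academy graduation Feb 6, 2001, so the next rule applies.
Among Beaumont, Amari, Kapoor, Reyes, Harlow and Nakamura, by date of promotion to current rank (later first): Beaumont and Amari (27 Oct 2003) before Kapoor (26 Aug 2003) before Reyes (18 May 2003) before Harlow and Nakamura (5 Apr 2001).
Among Beaumont and Amari, by total department service (higher first): Beaumont (3 years) before Amari (2 years).
Among Harlow and Nakamura, by total department service (higher first): Harlow (29 years) before Nakamura (1 year).
Full order: Osei, Beaumont, Amari, Kapoor, Reyes, Harlow, Nakamura.

Osei, Beaumont, Amari, Kapoor, Reyes, Harlow, Nakamura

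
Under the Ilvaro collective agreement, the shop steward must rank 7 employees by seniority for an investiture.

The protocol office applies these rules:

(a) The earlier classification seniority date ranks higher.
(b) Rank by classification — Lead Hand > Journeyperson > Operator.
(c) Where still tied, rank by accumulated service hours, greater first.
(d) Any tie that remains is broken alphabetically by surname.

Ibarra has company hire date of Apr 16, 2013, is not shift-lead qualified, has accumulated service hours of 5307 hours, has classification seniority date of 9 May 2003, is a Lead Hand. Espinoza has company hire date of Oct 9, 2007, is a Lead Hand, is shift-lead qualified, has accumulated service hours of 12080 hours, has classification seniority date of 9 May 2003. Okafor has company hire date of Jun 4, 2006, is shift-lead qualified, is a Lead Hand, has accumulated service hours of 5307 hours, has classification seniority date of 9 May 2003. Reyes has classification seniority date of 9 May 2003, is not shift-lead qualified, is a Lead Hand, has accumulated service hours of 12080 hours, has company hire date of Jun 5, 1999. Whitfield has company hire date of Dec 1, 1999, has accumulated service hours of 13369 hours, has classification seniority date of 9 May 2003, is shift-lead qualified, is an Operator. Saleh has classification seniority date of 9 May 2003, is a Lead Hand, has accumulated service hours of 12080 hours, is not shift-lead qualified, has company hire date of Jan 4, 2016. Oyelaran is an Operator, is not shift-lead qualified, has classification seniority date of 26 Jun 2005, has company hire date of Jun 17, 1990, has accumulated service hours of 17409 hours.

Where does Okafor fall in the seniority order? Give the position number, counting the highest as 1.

By classification seniority date (earlier first): Espinoza, Reyes, Saleh, Ibarra, Okafor and Whitfield (each 9 May 2003); then Oyelaran (26 Jun 2005).
Among Espinoza, Reyes, Saleh, Ibarra, Okafor and Whitfield, by classification: Espinoza, Reyes, Saleh, Ibarra and Okafor (Lead Hand) before Whitfield (Operator).
Among Espinoza, Reyes, Saleh, Ibarra and Okafor, by accumulated service hours (higher first): Espinoza, Reyes and Saleh (12080 hours) before Ibarra and Okafor (5307 hours).
Among Espinoza, Reyes and Saleh, alphabetically by surname: Espinoza before Reyes before Saleh.
Among Ibarra and Okafor, alphabetically by surname: Ibarra before Okafor.
Order: Espinoza, Reyes, Saleh, Ibarra, Okafor, Whitfield, Oyelaran. So position 5.

5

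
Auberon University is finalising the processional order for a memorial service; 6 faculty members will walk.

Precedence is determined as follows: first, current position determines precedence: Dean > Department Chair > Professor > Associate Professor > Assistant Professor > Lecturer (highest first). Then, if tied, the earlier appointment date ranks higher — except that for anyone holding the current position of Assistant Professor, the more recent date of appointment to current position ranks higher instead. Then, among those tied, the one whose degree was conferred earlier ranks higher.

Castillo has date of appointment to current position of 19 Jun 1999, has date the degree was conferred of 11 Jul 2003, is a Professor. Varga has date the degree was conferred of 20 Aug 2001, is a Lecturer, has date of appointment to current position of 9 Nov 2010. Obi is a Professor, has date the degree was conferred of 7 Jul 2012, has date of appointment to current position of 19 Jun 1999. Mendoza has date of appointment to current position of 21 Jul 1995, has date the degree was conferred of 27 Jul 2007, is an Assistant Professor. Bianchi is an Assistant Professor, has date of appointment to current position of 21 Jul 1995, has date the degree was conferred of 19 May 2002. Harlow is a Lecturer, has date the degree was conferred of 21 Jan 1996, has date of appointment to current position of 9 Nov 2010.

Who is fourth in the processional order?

Mendoza

By current position: Castillo and Obi (Professor); then Bianchi and Mendoza (Assistant Professor); then Harlow and Varga (Lecturer).
Castillo and Obi both have date of appointment to current position 19 Jun 1999, so the next rule applies.
Among Castillo and Obi, by date the degree was conferred (earlier first): Castillo (11 Jul 2003) before Obi (7 Jul 2012).
Bianchi and Mendoza both have date of appointment to current position 21 Jul 1995, so the next rule applies.
Among Bianchi and Mendoza, by date the degree was conferred (earlier first): Bianchi (19 May 2002) before Mendoza (27 Jul 2007).
Harlow and Varga both have date of appointment to current position 9 Nov 2010, so the next rule applies.
Among Harlow and Varga, by date the degree was conferred (earlier first): Harlow (21 Jan 1996) before Varga (20 Aug 2001).
Order: Castillo, Obi, Bianchi, Mendoza, Harlow, Varga.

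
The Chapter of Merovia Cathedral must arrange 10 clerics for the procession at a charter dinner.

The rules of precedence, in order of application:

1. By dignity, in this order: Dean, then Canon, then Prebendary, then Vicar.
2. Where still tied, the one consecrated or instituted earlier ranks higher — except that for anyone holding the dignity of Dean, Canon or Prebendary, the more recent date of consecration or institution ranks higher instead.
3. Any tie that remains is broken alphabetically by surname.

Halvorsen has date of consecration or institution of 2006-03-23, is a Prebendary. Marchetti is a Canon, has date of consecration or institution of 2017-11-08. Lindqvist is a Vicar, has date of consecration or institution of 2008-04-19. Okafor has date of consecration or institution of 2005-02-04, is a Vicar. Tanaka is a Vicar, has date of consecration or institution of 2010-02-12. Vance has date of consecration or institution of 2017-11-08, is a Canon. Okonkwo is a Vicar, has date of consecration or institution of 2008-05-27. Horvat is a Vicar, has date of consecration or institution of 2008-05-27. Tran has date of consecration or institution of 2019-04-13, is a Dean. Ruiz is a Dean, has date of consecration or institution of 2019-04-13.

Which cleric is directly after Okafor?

Lindqvist

By dignity: Ruiz and Tran (Dean); then Marchetti and Vance (Canon); then Halvorsen (Prebendary); then Okafor, Lindqvist, Horvat, Okonkwo and Tanaka (Vicar).
Ruiz and Tran both have date of consecration or institution 2019-04-13, so the next rule applies.
Among Ruiz and Tran, alphabetically by surname: Ruiz before Tran.
Marchetti and Vance both have date of consecration or institution 2017-11-08, so the next rule applies.
Among Marchetti and Vance, alphabetically by surname: Marchetti before Vance.
Among Okafor, Lindqvist, Horvat, Okonkwo and Tanaka, by date of consecration or institution (earlier first): Okafor (2005-02-04) before Lindqvist (2008-04-19) before Horvat and Okonkwo (2008-05-27) before Tanaka (2010-02-12).
Among Horvat and Okonkwo, alphabetically by surname: Horvat before Okonkwo.
Order: Ruiz, Tran, Marchetti, Vance, Halvorsen, Okafor, Lindqvist, Horvat, Okonkwo, Tanaka.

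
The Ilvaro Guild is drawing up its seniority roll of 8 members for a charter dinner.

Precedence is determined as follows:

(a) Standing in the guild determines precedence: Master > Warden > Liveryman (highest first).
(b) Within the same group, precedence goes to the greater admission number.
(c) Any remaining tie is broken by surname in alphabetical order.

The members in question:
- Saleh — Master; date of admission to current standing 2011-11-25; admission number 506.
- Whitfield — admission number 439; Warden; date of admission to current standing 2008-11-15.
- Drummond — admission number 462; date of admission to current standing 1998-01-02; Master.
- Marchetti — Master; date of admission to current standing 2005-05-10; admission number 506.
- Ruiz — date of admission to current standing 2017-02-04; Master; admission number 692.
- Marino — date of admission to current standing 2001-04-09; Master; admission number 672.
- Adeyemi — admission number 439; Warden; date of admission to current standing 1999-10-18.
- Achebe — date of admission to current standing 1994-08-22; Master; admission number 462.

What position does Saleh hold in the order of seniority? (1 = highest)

4

By standing in the guild: Ruiz, Marino, Marchetti, Saleh, Achebe and Drummond (Master); then Adeyemi and Whitfield (Warden).
Among Ruiz, Marino, Marchetti, Saleh, Achebe and Drummond, by admission number (higher first): Ruiz (692) before Marino (672) before Marchetti and Saleh (506) before Achebe and Drummond (462).
Among Marchetti and Saleh, alphabetically by surname: Marchetti before Saleh.
Among Achebe and Drummond, alphabetically by surname: Achebe before Drummond.
Adeyemi and Whitfield both have admission number 439, so the next rule applies.
Among Adeyemi and Whitfield, alphabetically by surname: Adeyemi before Whitfield.
Order: Ruiz, Marino, Marchetti, Saleh, Achebe, Drummond, Adeyemi, Whitfield. So position 4.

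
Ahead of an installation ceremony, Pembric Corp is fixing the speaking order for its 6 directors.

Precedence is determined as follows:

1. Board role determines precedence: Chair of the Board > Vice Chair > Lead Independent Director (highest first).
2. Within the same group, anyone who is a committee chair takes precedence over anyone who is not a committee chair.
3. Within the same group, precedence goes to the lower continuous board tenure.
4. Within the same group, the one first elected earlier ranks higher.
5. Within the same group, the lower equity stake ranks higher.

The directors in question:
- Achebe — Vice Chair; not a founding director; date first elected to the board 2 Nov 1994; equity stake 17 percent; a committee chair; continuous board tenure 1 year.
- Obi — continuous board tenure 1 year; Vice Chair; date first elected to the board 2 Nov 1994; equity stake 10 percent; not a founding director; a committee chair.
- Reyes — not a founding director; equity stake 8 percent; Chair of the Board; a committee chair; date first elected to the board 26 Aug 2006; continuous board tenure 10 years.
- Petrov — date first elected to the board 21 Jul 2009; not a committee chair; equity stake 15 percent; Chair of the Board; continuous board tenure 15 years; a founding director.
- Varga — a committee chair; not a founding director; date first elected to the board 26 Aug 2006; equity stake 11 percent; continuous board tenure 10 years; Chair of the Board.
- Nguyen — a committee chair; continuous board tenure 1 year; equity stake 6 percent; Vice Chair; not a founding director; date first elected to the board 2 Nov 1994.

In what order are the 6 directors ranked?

By board role: Reyes, Varga and Petrov (Chair of the Board); then Nguyen, Obi and Achebe (Vice Chair).
Among Reyes, Varga and Petrov, a committee chair before not a committee chair: Reyes and Varga (a committee chair) before Petrov (not a committee chair).
Reyes and Varga both have continuous board tenure 10 years, so the next rule applies.
Reyes and Varga both have date first elected to the board 26 Aug 2006, so the next rule applies.
Among Reyes and Varga, by equity stake (lower first): Reyes (8 percent) before Varga (11 percent).
Nguyen, Obi and Achebe are each a committee chair, so the next rule applies.
Nguyen, Obi and Achebe all have continuous board tenure 1 year, so the next rule applies.
Nguyen, Obi and Achebe all have date first elected to the board 2 Nov 1994, so the next rule applies.
Among Nguyen, Obi and Achebe, by equity stake (lower first): Nguyen (6 percent) before Obi (10 percent) before Achebe (17 percent).
Full order: Reyes, Varga, Petrov, Nguyen, Obi, Achebe.

Reyes, Varga, Petrov, Nguyen, Obi, Achebe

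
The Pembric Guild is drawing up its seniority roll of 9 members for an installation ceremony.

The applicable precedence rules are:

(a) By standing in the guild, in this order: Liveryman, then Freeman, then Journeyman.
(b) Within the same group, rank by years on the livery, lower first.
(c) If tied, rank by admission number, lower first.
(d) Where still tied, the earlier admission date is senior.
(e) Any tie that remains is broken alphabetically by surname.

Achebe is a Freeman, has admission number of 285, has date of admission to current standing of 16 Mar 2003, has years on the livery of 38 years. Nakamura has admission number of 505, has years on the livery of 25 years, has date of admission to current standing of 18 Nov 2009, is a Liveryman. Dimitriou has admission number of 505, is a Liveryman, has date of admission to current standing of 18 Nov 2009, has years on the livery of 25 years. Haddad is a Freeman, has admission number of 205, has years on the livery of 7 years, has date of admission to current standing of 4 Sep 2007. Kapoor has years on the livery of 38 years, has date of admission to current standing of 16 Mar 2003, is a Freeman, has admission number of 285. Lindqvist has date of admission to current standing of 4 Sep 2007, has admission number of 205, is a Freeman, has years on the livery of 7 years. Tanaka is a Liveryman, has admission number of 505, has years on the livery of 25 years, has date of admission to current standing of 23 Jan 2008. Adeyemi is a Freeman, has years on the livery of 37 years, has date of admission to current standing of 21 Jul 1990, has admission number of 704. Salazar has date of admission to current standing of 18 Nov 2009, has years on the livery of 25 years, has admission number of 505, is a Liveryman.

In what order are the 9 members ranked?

Tanaka, Dimitriou, Nakamura, Salazar, Haddad, Lindqvist, Adeyemi, Achebe, Kapoor

By standing in the guild: Tanaka, Dimitriou, Nakamura and Salazar (Liveryman); then Haddad, Lindqvist, Adeyemi, Achebe and Kapoor (Freeman).
Tanaka, Dimitriou, Nakamura and Salazar all have years on the livery 25 years, so the next rule applies.
Tanaka, Dimitriou, Nakamura and Salazar all have admission number 505, so the next rule applies.
Among Tanaka, Dimitriou, Nakamura and Salazar, by date of admission to current standing (earlier first): Tanaka (23 Jan 2008) before Dimitriou, Nakamura and Salazar (18 Nov 2009).
Among Dimitriou, Nakamura and Salazar, alphabetically by surname: Dimitriou before Nakamura before Salazar.
Among Haddad, Lindqvist, Adeyemi, Achebe and Kapoor, by years on the livery (lower first): Haddad and Lindqvist (7 years) before Adeyemi (37 years) before Achebe and Kapoor (38 years).
Haddad and Lindqvist both have admission number 205, so the next rule applies.
Haddad and Lindqvist both have date of admission to current standing 4 Sep 2007, so the next rule applies.
Among Haddad and Lindqvist, alphabetically by surname: Haddad before Lindqvist.
Achebe and Kapoor both have admission number 285, so the next rule applies.
Achebe and Kapoor both have date of admission to current standing 16 Mar 2003, so the next rule applies.
Among Achebe and Kapoor, alphabetically by surname: Achebe before Kapoor.
Full order: Tanaka, Dimitriou, Nakamura, Salazar, Haddad, Lindqvist, Adeyemi, Achebe, Kapoor.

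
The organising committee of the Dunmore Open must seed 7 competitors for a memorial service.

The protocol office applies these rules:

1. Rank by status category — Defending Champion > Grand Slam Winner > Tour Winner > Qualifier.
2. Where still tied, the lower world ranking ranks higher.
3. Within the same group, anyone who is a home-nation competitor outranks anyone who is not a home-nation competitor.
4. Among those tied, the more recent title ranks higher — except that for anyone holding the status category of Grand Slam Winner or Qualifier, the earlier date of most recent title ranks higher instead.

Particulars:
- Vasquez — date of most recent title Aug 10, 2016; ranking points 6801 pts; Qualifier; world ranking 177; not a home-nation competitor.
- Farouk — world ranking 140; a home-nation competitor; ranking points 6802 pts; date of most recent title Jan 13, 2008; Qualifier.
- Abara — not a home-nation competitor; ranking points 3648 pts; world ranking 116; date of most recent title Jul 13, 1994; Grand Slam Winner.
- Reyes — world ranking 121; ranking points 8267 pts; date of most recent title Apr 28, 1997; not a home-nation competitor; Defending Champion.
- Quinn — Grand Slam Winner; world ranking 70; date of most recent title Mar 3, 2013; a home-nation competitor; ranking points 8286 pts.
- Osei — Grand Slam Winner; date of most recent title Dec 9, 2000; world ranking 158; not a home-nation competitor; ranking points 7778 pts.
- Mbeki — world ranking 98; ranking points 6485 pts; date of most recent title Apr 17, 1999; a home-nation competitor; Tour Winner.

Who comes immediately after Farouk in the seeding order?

Vasquez

By status category: Reyes (Defending Champion); then Quinn, Abara and Osei (Grand Slam Winner); then Mbeki (Tour Winner); then Farouk and Vasquez (Qualifier).
Among Quinn, Abara and Osei, by world ranking (lower first): Quinn (70) before Abara (116) before Osei (158).
Among Farouk and Vasquez, by world ranking (lower first): Farouk (140) before Vasquez (177).
Order: Reyes, Quinn, Abara, Osei, Mbeki, Farouk, Vasquez.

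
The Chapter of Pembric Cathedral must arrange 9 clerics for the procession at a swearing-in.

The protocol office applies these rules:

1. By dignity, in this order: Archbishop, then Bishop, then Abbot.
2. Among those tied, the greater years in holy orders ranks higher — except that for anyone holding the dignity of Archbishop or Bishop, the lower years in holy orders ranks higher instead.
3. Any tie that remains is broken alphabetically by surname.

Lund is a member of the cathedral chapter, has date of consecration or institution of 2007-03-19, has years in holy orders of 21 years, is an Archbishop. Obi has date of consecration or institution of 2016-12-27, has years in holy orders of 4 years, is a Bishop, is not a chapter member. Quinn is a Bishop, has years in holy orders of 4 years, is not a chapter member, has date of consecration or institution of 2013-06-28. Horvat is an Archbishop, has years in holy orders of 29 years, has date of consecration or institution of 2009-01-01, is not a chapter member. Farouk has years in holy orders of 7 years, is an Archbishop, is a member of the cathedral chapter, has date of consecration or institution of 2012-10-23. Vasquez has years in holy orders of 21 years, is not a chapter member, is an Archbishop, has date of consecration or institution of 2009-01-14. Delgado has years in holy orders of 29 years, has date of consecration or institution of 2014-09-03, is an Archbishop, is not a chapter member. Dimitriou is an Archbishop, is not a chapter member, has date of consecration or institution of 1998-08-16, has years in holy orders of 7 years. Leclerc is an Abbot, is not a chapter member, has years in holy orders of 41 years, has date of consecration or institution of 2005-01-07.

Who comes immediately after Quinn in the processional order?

Leclerc

By dignity: Dimitriou, Farouk, Lund, Vasquez, Delgado and Horvat (Archbishop); then Obi and Quinn (Bishop); then Leclerc (Abbot).
Among Dimitriou, Farouk, Lund, Vasquez, Delgado and Horvat, by years in holy orders (lower first) (reversed rule for this group): Dimitriou and Farouk (7 years) before Lund and Vasquez (21 years) before Delgado and Horvat (29 years).
Among Dimitriou and Farouk, alphabetically by surname: Dimitriou before Farouk.
Among Lund and Vasquez, alphabetically by surname: Lund before Vasquez.
Among Delgado and Horvat, alphabetically by surname: Delgado before Horvat.
Obi and Quinn both have years in holy orders 4 years, so the next rule applies.
Among Obi and Quinn, alphabetically by surname: Obi before Quinn.
Order: Dimitriou, Farouk, Lund, Vasquez, Delgado, Horvat, Obi, Quinn, Leclerc.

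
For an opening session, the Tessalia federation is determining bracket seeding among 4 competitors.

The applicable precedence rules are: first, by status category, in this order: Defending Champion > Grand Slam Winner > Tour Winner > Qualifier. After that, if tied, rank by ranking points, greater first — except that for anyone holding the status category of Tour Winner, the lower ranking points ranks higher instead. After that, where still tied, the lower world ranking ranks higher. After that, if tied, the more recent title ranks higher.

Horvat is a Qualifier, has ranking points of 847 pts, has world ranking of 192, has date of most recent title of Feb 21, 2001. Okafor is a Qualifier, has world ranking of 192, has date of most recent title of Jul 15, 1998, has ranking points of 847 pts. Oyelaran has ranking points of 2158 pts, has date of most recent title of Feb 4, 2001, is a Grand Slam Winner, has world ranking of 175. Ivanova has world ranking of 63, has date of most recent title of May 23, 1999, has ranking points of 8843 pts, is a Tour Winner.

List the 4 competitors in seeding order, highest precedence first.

By status category: Oyelaran (Grand Slam Winner); then Ivanova (Tour Winner); then Horvat and Okafor (Qualifier).
Horvat and Okafor both have ranking points 847 pts, so the next rule applies.
Horvat and Okafor both have world ranking 192, so the next rule applies.
Among Horvat and Okafor, by date of most recent title (later first): Horvat (Feb 21, 2001) before Okafor (Jul 15, 1998).
Full order: Oyelaran, Ivanova, Horvat, Okafor.

Oyelaran, Ivanova, Horvat, Okafor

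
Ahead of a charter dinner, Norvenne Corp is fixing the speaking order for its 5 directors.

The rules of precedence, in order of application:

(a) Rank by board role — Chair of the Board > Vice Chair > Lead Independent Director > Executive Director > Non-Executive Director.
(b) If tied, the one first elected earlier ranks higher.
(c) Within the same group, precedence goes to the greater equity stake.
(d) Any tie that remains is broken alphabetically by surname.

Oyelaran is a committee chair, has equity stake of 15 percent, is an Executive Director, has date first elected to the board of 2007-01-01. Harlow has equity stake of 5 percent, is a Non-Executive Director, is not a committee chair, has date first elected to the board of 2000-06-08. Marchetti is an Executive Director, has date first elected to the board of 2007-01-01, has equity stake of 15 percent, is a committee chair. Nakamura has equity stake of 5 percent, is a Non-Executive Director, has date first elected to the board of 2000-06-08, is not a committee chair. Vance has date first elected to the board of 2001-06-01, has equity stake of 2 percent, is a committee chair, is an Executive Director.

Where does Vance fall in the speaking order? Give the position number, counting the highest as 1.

By board role: Vance, Marchetti and Oyelaran (Executive Director); then Harlow and Nakamura (Non-Executive Director).
Among Vance, Marchetti and Oyelaran, by date first elected to the board (earlier first): Vance (2001-06-01) before Marchetti and Oyelaran (2007-01-01).
Marchetti and Oyelaran both have equity stake 15 percent, so the next rule applies.
Among Marchetti and Oyelaran, alphabetically by surname: Marchetti before Oyelaran.
Harlow and Nakamura both have date first elected to the board 2000-06-08, so the next rule applies.
Harlow and Nakamura both have equity stake 5 percent, so the next rule applies.
Among Harlow and Nakamura, alphabetically by surname: Harlow before Nakamura.
Order: Vance, Marchetti, Oyelaran, Harlow, Nakamura. So position 1.

1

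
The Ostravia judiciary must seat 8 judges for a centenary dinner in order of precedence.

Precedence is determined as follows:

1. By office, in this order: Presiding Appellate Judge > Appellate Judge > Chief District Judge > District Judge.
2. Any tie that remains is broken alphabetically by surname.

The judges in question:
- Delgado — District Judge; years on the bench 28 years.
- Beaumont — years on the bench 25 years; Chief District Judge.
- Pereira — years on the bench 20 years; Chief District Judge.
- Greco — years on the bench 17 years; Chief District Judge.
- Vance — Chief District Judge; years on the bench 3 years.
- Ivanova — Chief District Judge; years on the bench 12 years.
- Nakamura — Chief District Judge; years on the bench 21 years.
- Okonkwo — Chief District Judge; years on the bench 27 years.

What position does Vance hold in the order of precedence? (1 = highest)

By office: Beaumont, Greco, Ivanova, Nakamura, Okonkwo, Pereira and Vance (Chief District Judge); then Delgado (District Judge).
Among Beaumont, Greco, Ivanova, Nakamura, Okonkwo, Pereira and Vance, alphabetically by surname: Beaumont before Greco before Ivanova before Nakamura before Okonkwo before Pereira before Vance.
Order: Beaumont, Greco, Ivanova, Nakamura, Okonkwo, Pereira, Vance, Delgado. So position 7.

7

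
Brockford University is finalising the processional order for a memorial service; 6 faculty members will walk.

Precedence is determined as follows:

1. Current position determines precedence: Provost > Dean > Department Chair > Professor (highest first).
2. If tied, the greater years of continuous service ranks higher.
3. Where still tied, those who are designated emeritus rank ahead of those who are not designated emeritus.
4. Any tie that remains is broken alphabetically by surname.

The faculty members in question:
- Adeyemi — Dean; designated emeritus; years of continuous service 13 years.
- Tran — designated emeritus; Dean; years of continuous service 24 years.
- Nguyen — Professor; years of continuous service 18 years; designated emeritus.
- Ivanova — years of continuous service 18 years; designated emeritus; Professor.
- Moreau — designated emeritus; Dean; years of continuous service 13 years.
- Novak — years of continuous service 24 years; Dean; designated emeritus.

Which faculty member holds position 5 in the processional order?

By current position: Novak, Tran, Adeyemi and Moreau (Dean); then Ivanova and Nguyen (Professor).
Among Novak, Tran, Adeyemi and Moreau, by years of continuous service (higher first): Novak and Tran (24 years) before Adeyemi and Moreau (13 years).
Novak and Tran are each designated emeritus, so the next rule applies.
Among Novak and Tran, alphabetically by surname: Novak before Tran.
Adeyemi and Moreau are each designated emeritus, so the next rule applies.
Among Adeyemi and Moreau, alphabetically by surname: Adeyemi before Moreau.
Ivanova and Nguyen both have years of continuous service 18 years, so the next rule applies.
Ivanova and Nguyen are each designated emeritus, so the next rule applies.
Among Ivanova and Nguyen, alphabetically by surname: Ivanova before Nguyen.
Order: Novak, Tran, Adeyemi, Moreau, Ivanova, Nguyen.

Ivanova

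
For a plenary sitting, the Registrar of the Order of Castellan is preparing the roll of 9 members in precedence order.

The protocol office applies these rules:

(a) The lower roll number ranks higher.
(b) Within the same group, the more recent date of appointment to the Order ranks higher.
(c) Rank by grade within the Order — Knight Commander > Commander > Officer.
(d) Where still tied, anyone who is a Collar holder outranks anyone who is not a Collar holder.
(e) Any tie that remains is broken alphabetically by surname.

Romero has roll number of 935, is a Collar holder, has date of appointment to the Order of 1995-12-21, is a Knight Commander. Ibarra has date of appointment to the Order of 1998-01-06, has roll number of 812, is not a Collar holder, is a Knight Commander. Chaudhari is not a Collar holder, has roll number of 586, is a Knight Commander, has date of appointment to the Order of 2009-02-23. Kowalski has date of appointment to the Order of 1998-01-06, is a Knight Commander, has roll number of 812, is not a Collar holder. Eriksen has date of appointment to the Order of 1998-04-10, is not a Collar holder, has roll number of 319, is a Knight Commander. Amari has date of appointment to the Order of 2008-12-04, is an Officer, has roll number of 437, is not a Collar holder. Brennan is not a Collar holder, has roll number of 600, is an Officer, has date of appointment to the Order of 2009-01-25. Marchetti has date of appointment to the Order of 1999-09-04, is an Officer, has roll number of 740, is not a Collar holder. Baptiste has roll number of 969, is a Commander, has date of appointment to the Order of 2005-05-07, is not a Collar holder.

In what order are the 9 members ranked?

By roll number (lower first): Eriksen (319); then Amari (437); then Chaudhari (586); then Brennan (600); then Marchetti (740); then Ibarra and Kowalski (both 812); then Romero (935); then Baptiste (969).
Ibarra and Kowalski both have date of appointment to the Order 1998-01-06, so the next rule applies.
Ibarra and Kowalski are each Knight Commander, so the next rule applies.
Ibarra and Kowalski are each not a Collar holder, so the next rule applies.
Among Ibarra and Kowalski, alphabetically by surname: Ibarra before Kowalski.
Full order: Eriksen, Amari, Chaudhari, Brennan, Marchetti, Ibarra, Kowalski, Romero, Baptiste.

Eriksen, Amari, Chaudhari, Brennan, Marchetti, Ibarra, Kowalski, Romero, Baptiste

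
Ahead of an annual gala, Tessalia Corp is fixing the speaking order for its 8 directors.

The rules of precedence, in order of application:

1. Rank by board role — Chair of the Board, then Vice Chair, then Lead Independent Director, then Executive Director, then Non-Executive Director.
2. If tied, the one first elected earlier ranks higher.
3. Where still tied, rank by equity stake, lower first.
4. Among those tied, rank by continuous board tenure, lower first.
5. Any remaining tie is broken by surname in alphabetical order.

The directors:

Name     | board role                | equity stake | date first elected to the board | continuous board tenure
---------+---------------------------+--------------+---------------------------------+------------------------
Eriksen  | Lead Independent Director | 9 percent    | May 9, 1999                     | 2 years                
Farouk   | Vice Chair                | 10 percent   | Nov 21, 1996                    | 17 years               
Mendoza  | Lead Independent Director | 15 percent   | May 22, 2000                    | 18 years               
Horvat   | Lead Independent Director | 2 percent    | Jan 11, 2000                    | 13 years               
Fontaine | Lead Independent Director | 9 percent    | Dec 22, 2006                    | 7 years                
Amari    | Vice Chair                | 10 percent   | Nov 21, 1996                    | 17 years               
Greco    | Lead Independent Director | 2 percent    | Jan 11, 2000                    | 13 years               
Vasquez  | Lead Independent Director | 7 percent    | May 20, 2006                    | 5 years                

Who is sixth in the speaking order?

By board role: Amari and Farouk (Vice Chair); then Eriksen, Greco, Horvat, Mendoza, Vasquez and Fontaine (Lead Independent Director).
Amari and Farouk both have date first elected to the board Nov 21, 1996, so the next rule applies.
Amari and Farouk both have equity stake 10 percent, so the next rule applies.
Amari and Farouk both have continuous board tenure 17 years, so the next rule applies.
Among Amari and Farouk, alphabetically by surname: Amari before Farouk.
Among Eriksen, Greco, Horvat, Mendoza, Vasquez and Fontaine, by date first elected to the board (earlier first): Eriksen (May 9, 1999) before Greco and Horvat (Jan 11, 2000) before Mendoza (May 22, 2000) before Vasquez (May 20, 2006) before Fontaine (Dec 22, 2006).
Greco and Horvat both have equity stake 2 percent, so the next rule applies.
Greco and Horvat both have continuous board tenure 13 years, so the next rule applies.
Among Greco and Horvat, alphabetically by surname: Greco before Horvat.
Order: Amari, Farouk, Eriksen, Greco, Horvat, Mendoza, Vasquez, Fontaine.

Mendoza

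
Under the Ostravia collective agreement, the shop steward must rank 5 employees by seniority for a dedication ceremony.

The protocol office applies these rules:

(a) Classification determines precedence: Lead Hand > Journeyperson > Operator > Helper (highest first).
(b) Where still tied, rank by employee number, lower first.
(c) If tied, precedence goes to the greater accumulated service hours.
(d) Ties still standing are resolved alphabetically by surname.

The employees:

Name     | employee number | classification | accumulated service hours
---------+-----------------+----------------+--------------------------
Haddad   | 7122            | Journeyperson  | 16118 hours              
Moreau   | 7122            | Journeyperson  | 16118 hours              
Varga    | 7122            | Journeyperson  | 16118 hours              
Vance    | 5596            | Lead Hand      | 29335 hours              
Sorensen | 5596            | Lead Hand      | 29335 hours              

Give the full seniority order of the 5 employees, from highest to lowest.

Sorensen, Vance, Haddad, Moreau, Varga

By classification: Sorensen and Vance (Lead Hand); then Haddad, Moreau and Varga (Journeyperson).
Sorensen and Vance both have employee number 5596, so the next rule applies.
Sorensen and Vance both have accumulated service hours 29335 hours, so the next rule applies.
Among Sorensen and Vance, alphabetically by surname: Sorensen before Vance.
Haddad, Moreau and Varga all have employee number 7122, so the next rule applies.
Haddad, Moreau and Varga all have accumulated service hours 16118 hours, so the next rule applies.
Among Haddad, Moreau and Varga, alphabetically by surname: Haddad before Moreau before Varga.
Full order: Sorensen, Vance, Haddad, Moreau, Varga.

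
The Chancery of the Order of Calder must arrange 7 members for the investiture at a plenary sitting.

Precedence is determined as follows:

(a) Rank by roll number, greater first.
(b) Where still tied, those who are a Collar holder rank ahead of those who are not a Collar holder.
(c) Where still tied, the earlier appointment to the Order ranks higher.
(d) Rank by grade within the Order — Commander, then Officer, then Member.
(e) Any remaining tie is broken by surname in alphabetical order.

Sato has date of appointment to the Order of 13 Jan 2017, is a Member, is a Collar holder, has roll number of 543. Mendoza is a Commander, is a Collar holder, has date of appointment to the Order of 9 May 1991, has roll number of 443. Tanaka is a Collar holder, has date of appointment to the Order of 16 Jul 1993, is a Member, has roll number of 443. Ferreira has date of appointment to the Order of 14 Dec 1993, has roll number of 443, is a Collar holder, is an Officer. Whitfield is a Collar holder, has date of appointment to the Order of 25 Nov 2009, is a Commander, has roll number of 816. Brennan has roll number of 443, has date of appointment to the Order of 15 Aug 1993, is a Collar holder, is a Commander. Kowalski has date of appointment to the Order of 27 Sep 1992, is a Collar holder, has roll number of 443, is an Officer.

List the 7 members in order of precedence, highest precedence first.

Whitfield, Sato, Mendoza, Kowalski, Tanaka, Brennan, Ferreira

By roll number (higher first): Whitfield (816); then Sato (543); then Mendoza, Kowalski, Tanaka, Brennan and Ferreira (each 443).
Mendoza, Kowalski, Tanaka, Brennan and Ferreira are each a Collar holder, so the next rule applies.
Among Mendoza, Kowalski, Tanaka, Brennan and Ferreira, by date of appointment to the Order (earlier first): Mendoza (9 May 1991) before Kowalski (27 Sep 1992) before Tanaka (16 Jul 1993) before Brennan (15 Aug 1993) before Ferreira (14 Dec 1993).
Full order: Whitfield, Sato, Mendoza, Kowalski, Tanaka, Brennan, Ferreira.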